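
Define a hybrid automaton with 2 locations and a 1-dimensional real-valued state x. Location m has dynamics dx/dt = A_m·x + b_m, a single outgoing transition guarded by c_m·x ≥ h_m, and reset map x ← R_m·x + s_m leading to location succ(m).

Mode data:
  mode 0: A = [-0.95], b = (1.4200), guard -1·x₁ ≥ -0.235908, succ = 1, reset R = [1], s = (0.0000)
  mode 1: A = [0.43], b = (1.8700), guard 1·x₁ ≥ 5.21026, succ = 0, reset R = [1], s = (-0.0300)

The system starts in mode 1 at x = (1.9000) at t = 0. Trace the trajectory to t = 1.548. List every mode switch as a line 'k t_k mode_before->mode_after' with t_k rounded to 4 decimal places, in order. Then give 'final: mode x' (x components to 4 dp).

Mode 1: guard c·x = 5.2103 hit at Δt = 0.9886 (t = 0.9886), x⁻ = (5.2103) → reset → x⁺ = (5.1803), jump to mode 0
Mode 0: flow for 0.5594 to horizon, guard not reached → x = (3.6610)

1 0.9886 1->0
final: 0 3.6610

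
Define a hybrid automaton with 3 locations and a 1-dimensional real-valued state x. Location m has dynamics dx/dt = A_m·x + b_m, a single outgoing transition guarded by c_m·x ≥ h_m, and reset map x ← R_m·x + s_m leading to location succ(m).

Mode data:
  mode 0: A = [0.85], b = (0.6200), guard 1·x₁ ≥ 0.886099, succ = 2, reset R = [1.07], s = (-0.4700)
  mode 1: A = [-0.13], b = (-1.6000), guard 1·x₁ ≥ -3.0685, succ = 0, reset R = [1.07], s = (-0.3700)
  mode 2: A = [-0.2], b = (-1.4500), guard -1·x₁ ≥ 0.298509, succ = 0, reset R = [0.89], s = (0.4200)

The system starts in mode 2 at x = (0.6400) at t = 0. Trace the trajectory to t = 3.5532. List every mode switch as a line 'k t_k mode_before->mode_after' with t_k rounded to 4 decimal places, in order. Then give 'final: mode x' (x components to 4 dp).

1 0.6332 2->0
2 1.3429 0->2
3 1.8725 2->0
4 2.5822 0->2
5 3.1117 2->0
final: 0 0.5568

Mode 2: guard c·x = 0.2985 hit at Δt = 0.6332 (t = 0.6332), x⁻ = (-0.2985) → reset → x⁺ = (0.1543), jump to mode 0
Mode 0: guard c·x = 0.8861 hit at Δt = 0.7097 (t = 1.3429), x⁻ = (0.8861) → reset → x⁺ = (0.4781), jump to mode 2
Mode 2: guard c·x = 0.2985 hit at Δt = 0.5296 (t = 1.8725), x⁻ = (-0.2985) → reset → x⁺ = (0.1543), jump to mode 0
Mode 0: guard c·x = 0.8861 hit at Δt = 0.7097 (t = 2.5822), x⁻ = (0.8861) → reset → x⁺ = (0.4781), jump to mode 2
Mode 2: guard c·x = 0.2985 hit at Δt = 0.5296 (t = 3.1117), x⁻ = (-0.2985) → reset → x⁺ = (0.1543), jump to mode 0
Mode 0: flow for 0.4415 to horizon, guard not reached → x = (0.5568)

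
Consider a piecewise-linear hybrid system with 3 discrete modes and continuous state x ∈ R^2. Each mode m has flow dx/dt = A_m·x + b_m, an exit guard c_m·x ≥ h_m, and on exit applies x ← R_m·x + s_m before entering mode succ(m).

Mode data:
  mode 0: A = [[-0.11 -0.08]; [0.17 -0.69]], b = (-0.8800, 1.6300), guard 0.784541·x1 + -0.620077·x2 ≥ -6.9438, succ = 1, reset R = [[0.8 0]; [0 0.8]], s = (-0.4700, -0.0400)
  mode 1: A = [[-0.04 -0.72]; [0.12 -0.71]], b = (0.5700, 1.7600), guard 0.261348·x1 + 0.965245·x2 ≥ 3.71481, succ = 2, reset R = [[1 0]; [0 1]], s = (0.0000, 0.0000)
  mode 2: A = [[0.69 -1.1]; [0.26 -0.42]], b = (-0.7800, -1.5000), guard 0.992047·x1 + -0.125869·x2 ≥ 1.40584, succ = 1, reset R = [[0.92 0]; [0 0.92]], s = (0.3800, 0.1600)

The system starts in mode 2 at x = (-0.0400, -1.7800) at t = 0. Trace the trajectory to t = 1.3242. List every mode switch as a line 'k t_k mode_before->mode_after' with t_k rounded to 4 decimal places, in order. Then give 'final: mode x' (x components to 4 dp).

Mode 2: guard c·x = 1.4058 hit at Δt = 0.6802 (t = 0.6802), x⁻ = (1.1448, -2.1465) → reset → x⁺ = (1.4332, -1.8148), jump to mode 1
Mode 1: flow for 0.6440 to horizon, guard not reached → x = (2.1733, -0.1214)

1 0.6802 2->1
final: 1 2.1733 -0.1214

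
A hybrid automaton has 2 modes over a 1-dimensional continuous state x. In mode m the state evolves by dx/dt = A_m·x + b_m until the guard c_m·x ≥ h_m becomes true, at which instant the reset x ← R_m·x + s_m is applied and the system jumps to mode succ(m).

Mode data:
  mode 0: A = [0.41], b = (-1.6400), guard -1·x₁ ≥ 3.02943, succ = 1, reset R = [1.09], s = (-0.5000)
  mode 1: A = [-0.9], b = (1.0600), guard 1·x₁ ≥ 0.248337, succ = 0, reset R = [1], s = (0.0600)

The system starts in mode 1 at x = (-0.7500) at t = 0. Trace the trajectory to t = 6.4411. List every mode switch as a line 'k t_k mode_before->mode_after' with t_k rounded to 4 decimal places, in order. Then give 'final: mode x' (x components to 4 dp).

Mode 1: guard c·x = 0.2483 hit at Δt = 0.8106 (t = 0.8106), x⁻ = (0.2483) → reset → x⁺ = (0.3083), jump to mode 0
Mode 0: guard c·x = 3.0294 hit at Δt = 1.5708 (t = 2.3814), x⁻ = (-3.0294) → reset → x⁺ = (-3.8021), jump to mode 1
Mode 1: guard c·x = 0.2483 hit at Δt = 1.8651 (t = 4.2465), x⁻ = (0.2483) → reset → x⁺ = (0.3083), jump to mode 0
Mode 0: guard c·x = 3.0294 hit at Δt = 1.5708 (t = 5.8173), x⁻ = (-3.0294) → reset → x⁺ = (-3.8021), jump to mode 1
Mode 1: flow for 0.6238 to horizon, guard not reached → x = (-1.6627)

1 0.8106 1->0
2 2.3814 0->1
3 4.2465 1->0
4 5.8173 0->1
final: 1 -1.6627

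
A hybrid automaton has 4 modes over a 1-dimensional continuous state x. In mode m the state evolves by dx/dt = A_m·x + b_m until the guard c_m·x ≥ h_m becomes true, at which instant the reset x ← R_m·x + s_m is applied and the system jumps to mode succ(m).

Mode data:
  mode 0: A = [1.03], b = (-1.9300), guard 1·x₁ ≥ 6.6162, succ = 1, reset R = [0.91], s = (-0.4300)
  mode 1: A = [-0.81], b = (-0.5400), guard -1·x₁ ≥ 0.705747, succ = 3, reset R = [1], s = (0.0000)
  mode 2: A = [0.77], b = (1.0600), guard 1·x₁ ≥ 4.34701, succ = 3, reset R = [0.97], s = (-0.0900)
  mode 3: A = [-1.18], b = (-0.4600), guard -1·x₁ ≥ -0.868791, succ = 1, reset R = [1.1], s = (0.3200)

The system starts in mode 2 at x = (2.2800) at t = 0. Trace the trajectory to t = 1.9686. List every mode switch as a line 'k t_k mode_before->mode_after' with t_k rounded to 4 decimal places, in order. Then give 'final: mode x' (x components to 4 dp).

Mode 2: guard c·x = 4.3470 hit at Δt = 0.5819 (t = 0.5819), x⁻ = (4.3470) → reset → x⁺ = (4.1266), jump to mode 3
Mode 3: guard c·x = -0.8688 hit at Δt = 1.0828 (t = 1.6647), x⁻ = (0.8688) → reset → x⁺ = (1.2757), jump to mode 1
Mode 1: flow for 0.3039 to horizon, guard not reached → x = (0.8519)

1 0.5819 2->3
2 1.6647 3->1
final: 1 0.8519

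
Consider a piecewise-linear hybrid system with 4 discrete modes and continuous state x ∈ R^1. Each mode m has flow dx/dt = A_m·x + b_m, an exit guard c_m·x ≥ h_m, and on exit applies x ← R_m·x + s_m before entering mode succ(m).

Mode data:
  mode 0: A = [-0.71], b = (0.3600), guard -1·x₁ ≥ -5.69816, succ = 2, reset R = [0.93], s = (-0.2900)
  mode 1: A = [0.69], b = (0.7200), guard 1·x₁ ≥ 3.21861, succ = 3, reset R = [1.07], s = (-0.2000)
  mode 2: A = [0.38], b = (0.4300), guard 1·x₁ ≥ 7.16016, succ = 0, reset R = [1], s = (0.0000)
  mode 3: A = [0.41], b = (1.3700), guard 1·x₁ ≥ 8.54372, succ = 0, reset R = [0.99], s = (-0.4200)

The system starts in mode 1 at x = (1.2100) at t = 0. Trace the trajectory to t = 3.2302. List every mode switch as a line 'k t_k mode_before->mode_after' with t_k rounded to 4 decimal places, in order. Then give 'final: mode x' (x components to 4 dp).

1 0.9236 1->3
2 2.3637 3->0
3 2.8878 0->2
final: 2 5.8626

Mode 1: guard c·x = 3.2186 hit at Δt = 0.9236 (t = 0.9236), x⁻ = (3.2186) → reset → x⁺ = (3.2439), jump to mode 3
Mode 3: guard c·x = 8.5437 hit at Δt = 1.4401 (t = 2.3637), x⁻ = (8.5437) → reset → x⁺ = (8.0383), jump to mode 0
Mode 0: guard c·x = -5.6982 hit at Δt = 0.5241 (t = 2.8878), x⁻ = (5.6982) → reset → x⁺ = (5.0093), jump to mode 2
Mode 2: flow for 0.3424 to horizon, guard not reached → x = (5.8626)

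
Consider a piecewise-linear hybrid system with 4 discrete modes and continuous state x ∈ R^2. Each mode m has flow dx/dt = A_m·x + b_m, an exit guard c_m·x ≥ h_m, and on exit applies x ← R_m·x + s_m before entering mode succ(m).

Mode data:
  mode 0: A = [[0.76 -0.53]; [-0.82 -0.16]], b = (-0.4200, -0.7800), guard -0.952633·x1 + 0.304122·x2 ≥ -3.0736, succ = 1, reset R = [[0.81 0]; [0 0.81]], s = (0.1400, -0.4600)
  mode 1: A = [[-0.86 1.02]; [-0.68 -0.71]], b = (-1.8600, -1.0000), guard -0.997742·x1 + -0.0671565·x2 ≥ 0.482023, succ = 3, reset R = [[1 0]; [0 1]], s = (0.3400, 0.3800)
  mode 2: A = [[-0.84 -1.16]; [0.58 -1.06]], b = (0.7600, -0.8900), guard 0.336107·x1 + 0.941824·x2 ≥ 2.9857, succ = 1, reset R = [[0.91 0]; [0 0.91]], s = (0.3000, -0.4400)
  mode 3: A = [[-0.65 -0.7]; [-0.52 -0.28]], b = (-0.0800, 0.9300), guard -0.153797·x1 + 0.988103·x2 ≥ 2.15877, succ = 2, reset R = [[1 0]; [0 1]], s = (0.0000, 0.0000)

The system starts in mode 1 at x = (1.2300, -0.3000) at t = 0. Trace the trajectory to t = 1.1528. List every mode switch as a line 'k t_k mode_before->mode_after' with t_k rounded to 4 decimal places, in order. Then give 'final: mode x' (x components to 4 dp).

1 0.5957 1->3
final: 3 -0.0683 0.1543

Mode 1: guard c·x = 0.4820 hit at Δt = 0.5957 (t = 0.5957), x⁻ = (-0.4307, -0.7794) → reset → x⁺ = (-0.0907, -0.3994), jump to mode 3
Mode 3: flow for 0.5571 to horizon, guard not reached → x = (-0.0683, 0.1543)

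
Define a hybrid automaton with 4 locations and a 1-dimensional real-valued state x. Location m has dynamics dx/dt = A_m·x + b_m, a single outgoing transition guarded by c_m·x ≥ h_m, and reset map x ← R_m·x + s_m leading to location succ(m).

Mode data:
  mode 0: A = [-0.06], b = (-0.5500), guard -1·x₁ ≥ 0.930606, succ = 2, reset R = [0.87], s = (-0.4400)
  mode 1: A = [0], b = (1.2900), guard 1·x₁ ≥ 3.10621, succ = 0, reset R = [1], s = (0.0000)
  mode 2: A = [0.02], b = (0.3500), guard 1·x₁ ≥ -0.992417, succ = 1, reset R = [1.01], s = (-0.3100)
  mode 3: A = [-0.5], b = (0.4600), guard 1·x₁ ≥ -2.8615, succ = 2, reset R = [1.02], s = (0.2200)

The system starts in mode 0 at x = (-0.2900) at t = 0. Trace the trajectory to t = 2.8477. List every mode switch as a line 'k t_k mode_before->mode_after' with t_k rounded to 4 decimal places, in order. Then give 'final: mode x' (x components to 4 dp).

1 1.2484 0->2
2 2.0336 2->1
final: 1 -0.2622

Mode 0: guard c·x = 0.9306 hit at Δt = 1.2484 (t = 1.2484), x⁻ = (-0.9306) → reset → x⁺ = (-1.2496), jump to mode 2
Mode 2: guard c·x = -0.9924 hit at Δt = 0.7852 (t = 2.0336), x⁻ = (-0.9924) → reset → x⁺ = (-1.3123), jump to mode 1
Mode 1: flow for 0.8141 to horizon, guard not reached → x = (-0.2622)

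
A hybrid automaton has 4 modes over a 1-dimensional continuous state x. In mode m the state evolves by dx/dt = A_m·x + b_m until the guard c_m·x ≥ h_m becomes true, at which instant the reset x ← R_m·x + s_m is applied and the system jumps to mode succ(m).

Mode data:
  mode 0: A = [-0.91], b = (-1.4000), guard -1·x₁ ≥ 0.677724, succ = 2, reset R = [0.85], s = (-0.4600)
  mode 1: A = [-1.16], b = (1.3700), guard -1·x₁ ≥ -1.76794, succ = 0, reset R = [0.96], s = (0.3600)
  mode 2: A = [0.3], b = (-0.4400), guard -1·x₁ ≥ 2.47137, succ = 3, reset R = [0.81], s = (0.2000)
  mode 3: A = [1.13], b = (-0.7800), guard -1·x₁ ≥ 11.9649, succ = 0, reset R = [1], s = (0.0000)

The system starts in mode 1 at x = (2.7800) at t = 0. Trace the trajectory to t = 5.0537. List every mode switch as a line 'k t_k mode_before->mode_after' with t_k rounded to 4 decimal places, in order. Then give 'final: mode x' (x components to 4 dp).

1 0.8640 1->0
2 2.4351 0->2
3 3.9461 2->3
final: 3 -8.0217

Mode 1: guard c·x = -1.7679 hit at Δt = 0.8640 (t = 0.8640), x⁻ = (1.7679) → reset → x⁺ = (2.0572), jump to mode 0
Mode 0: guard c·x = 0.6777 hit at Δt = 1.5711 (t = 2.4351), x⁻ = (-0.6777) → reset → x⁺ = (-1.0361), jump to mode 2
Mode 2: guard c·x = 2.4714 hit at Δt = 1.5110 (t = 3.9461), x⁻ = (-2.4714) → reset → x⁺ = (-1.8018), jump to mode 3
Mode 3: flow for 1.1076 to horizon, guard not reached → x = (-8.0217)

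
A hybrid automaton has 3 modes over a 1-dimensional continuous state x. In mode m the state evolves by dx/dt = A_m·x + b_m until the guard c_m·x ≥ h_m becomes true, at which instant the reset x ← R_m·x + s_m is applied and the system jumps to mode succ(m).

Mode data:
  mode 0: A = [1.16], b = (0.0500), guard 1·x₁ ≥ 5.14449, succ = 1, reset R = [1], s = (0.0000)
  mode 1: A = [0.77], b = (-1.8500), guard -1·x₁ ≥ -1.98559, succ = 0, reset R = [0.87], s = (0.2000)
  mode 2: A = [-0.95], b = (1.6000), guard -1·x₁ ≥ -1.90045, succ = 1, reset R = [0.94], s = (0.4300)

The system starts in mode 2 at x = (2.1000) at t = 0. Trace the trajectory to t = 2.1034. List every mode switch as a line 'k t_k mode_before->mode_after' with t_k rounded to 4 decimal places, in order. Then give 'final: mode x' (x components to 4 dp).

Mode 2: guard c·x = -1.9004 hit at Δt = 0.6882 (t = 0.6882), x⁻ = (1.9005) → reset → x⁺ = (2.2164), jump to mode 1
Mode 1: guard c·x = -1.9856 hit at Δt = 1.0473 (t = 1.7355), x⁻ = (1.9856) → reset → x⁺ = (1.9275), jump to mode 0
Mode 0: flow for 0.3679 to horizon, guard not reached → x = (2.9764)

1 0.6882 2->1
2 1.7355 1->0
final: 0 2.9764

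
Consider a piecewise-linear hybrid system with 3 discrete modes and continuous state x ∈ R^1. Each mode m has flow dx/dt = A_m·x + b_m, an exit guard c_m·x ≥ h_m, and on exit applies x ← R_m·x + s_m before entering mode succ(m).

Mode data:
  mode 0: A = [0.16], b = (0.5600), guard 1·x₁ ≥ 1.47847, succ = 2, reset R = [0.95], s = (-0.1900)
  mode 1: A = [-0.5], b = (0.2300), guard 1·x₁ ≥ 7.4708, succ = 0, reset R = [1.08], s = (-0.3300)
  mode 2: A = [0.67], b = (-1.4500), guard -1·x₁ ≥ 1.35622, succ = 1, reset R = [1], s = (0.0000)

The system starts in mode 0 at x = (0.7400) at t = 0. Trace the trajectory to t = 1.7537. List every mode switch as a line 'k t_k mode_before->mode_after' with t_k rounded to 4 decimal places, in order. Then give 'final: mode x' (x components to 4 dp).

1 1.0035 0->2
final: 2 0.5944

Mode 0: guard c·x = 1.4785 hit at Δt = 1.0035 (t = 1.0035), x⁻ = (1.4785) → reset → x⁺ = (1.2145), jump to mode 2
Mode 2: flow for 0.7502 to horizon, guard not reached → x = (0.5944)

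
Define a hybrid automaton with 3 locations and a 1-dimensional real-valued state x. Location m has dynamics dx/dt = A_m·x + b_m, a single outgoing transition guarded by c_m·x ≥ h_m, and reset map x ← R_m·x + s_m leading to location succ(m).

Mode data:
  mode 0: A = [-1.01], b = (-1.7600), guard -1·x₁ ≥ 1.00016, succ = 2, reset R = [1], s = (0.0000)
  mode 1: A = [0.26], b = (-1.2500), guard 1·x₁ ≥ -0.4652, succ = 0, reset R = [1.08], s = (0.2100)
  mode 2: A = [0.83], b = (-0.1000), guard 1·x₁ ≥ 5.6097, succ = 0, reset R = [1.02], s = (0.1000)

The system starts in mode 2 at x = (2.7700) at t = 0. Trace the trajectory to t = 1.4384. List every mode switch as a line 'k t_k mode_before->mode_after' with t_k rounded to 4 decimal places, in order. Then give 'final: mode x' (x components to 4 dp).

Mode 2: guard c·x = 5.6097 hit at Δt = 0.8776 (t = 0.8776), x⁻ = (5.6097) → reset → x⁺ = (5.8219), jump to mode 0
Mode 0: flow for 0.5608 to horizon, guard not reached → x = (2.5507)

1 0.8776 2->0
final: 0 2.5507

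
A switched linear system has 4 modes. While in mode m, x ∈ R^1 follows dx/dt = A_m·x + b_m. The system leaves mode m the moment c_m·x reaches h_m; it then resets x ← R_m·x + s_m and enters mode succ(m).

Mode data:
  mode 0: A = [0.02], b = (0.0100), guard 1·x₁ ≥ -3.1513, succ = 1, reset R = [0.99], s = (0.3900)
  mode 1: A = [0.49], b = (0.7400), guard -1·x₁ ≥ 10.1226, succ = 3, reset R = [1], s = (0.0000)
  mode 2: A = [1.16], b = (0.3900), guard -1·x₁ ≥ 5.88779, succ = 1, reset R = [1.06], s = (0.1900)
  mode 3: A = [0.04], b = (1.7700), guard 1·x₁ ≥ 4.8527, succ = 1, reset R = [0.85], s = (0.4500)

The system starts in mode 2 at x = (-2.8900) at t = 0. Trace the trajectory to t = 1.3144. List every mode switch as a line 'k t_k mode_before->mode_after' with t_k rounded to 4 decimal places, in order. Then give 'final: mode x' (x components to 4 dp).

Mode 2: guard c·x = 5.8878 hit at Δt = 0.6694 (t = 0.6694), x⁻ = (-5.8878) → reset → x⁺ = (-6.0511), jump to mode 1
Mode 1: flow for 0.6450 to horizon, guard not reached → x = (-7.7389)

1 0.6694 2->1
final: 1 -7.7389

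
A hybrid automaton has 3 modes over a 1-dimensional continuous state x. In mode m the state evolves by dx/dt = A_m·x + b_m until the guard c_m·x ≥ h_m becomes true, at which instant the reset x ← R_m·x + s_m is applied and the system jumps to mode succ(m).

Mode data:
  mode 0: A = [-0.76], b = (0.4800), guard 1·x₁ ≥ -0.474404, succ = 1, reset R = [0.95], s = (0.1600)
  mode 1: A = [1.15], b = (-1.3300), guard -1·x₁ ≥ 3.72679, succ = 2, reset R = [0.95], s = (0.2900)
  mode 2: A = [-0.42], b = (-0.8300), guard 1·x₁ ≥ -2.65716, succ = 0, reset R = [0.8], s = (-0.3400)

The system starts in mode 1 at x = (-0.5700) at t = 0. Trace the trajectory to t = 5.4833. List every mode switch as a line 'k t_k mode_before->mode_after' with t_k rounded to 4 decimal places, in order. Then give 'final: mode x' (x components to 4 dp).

Mode 1: guard c·x = 3.7268 hit at Δt = 0.9041 (t = 0.9041), x⁻ = (-3.7268) → reset → x⁺ = (-3.2505), jump to mode 2
Mode 2: guard c·x = -2.6572 hit at Δt = 1.4919 (t = 2.3960), x⁻ = (-2.6572) → reset → x⁺ = (-2.4657), jump to mode 0
Mode 0: guard c·x = -0.4744 hit at Δt = 1.3550 (t = 3.7510), x⁻ = (-0.4744) → reset → x⁺ = (-0.2907), jump to mode 1
Mode 1: guard c·x = 3.7268 hit at Δt = 1.0576 (t = 4.8086), x⁻ = (-3.7268) → reset → x⁺ = (-3.2505), jump to mode 2
Mode 2: flow for 0.6747 to horizon, guard not reached → x = (-2.9360)

1 0.9041 1->2
2 2.3960 2->0
3 3.7510 0->1
4 4.8086 1->2
final: 2 -2.9360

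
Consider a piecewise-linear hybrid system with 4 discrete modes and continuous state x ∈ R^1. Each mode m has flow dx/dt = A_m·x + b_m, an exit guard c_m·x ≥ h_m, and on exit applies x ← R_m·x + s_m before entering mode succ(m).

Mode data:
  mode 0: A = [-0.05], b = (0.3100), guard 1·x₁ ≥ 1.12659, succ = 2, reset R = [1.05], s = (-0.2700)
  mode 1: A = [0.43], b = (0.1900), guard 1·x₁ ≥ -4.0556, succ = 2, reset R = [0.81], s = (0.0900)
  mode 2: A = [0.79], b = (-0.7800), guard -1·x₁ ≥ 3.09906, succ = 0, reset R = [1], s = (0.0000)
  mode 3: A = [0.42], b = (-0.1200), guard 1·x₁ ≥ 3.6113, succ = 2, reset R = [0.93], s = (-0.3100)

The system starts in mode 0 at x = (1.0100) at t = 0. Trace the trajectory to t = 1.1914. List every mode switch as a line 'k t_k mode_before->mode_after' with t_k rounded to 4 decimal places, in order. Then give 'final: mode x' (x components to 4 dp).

Mode 0: guard c·x = 1.1266 hit at Δt = 0.4544 (t = 0.4544), x⁻ = (1.1266) → reset → x⁺ = (0.9129), jump to mode 2
Mode 2: flow for 0.7370 to horizon, guard not reached → x = (0.8541)

1 0.4544 0->2
final: 2 0.8541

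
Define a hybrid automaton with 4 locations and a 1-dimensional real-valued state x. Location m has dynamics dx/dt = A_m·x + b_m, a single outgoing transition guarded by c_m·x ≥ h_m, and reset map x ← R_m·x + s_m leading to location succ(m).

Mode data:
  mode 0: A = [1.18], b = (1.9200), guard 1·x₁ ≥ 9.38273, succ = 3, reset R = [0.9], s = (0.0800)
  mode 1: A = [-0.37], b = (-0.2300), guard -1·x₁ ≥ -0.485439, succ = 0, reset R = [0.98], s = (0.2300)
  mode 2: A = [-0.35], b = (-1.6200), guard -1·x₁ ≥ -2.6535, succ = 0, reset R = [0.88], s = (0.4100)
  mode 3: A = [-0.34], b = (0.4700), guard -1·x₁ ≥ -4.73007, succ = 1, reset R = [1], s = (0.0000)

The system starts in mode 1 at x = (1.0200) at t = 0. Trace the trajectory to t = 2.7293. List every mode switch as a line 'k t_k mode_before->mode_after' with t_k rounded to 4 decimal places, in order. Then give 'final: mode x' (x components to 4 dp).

Mode 1: guard c·x = -0.4854 hit at Δt = 1.0648 (t = 1.0648), x⁻ = (0.4854) → reset → x⁺ = (0.7057), jump to mode 0
Mode 0: guard c·x = 9.3827 hit at Δt = 1.3150 (t = 2.3798), x⁻ = (9.3827) → reset → x⁺ = (8.5245), jump to mode 3
Mode 3: flow for 0.3495 to horizon, guard not reached → x = (7.7242)

1 1.0648 1->0
2 2.3798 0->3
final: 3 7.7242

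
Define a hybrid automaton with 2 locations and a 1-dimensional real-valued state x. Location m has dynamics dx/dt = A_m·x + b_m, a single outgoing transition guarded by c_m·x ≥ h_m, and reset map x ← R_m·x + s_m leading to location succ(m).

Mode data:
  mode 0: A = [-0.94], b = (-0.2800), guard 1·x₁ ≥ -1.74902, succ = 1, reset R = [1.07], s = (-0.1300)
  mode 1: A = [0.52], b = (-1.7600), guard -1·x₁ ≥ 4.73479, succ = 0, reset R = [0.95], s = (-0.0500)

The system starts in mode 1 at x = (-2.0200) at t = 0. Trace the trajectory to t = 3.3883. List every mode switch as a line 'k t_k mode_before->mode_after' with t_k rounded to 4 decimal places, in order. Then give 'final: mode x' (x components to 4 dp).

1 0.7827 1->0
2 1.9259 0->1
3 2.7152 1->0
final: 0 -2.5554

Mode 1: guard c·x = 4.7348 hit at Δt = 0.7827 (t = 0.7827), x⁻ = (-4.7348) → reset → x⁺ = (-4.5481), jump to mode 0
Mode 0: guard c·x = -1.7490 hit at Δt = 1.1432 (t = 1.9259), x⁻ = (-1.7490) → reset → x⁺ = (-2.0015), jump to mode 1
Mode 1: guard c·x = 4.7348 hit at Δt = 0.7893 (t = 2.7152), x⁻ = (-4.7348) → reset → x⁺ = (-4.5481), jump to mode 0
Mode 0: flow for 0.6731 to horizon, guard not reached → x = (-2.5554)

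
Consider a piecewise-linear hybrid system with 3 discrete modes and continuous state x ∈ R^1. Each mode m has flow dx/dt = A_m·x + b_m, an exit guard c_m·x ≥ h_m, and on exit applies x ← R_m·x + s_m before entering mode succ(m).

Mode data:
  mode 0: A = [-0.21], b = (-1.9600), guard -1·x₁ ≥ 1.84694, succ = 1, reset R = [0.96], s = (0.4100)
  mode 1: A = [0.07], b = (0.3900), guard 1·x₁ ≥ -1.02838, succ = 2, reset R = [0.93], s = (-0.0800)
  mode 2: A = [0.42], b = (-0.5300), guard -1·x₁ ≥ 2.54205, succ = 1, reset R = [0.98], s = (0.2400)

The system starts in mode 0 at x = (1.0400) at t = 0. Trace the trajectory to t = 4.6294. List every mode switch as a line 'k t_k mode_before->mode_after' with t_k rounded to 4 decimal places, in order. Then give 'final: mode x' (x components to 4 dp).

1 1.5531 0->1
2 2.6463 1->2
3 3.8460 2->1
final: 1 -2.0640

Mode 0: guard c·x = 1.8469 hit at Δt = 1.5531 (t = 1.5531), x⁻ = (-1.8469) → reset → x⁺ = (-1.3631), jump to mode 1
Mode 1: guard c·x = -1.0284 hit at Δt = 1.0932 (t = 2.6463), x⁻ = (-1.0284) → reset → x⁺ = (-1.0364), jump to mode 2
Mode 2: guard c·x = 2.5421 hit at Δt = 1.1997 (t = 3.8460), x⁻ = (-2.5421) → reset → x⁺ = (-2.2512), jump to mode 1
Mode 1: flow for 0.7834 to horizon, guard not reached → x = (-2.0640)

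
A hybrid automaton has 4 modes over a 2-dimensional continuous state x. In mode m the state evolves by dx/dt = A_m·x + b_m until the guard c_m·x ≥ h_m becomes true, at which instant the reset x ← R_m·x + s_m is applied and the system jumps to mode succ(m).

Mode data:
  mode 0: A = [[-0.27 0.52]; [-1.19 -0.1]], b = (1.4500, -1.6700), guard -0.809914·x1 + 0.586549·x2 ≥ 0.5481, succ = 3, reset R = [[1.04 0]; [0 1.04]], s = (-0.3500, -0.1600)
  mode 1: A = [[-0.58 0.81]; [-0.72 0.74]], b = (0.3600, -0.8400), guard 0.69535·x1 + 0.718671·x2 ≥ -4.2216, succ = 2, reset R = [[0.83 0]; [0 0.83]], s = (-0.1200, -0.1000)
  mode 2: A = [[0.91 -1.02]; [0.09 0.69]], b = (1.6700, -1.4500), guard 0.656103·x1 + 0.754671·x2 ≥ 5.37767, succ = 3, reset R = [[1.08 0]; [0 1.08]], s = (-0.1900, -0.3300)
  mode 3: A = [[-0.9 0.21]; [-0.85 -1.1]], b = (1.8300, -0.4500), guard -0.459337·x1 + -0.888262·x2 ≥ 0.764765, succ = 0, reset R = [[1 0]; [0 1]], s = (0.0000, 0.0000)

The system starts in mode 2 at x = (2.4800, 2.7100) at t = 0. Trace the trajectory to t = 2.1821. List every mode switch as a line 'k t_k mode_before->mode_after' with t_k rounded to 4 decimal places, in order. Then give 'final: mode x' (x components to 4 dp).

Mode 2: guard c·x = 5.3777 hit at Δt = 1.0505 (t = 1.0505), x⁻ = (3.8447, 3.7833) → reset → x⁺ = (3.9623, 3.7560), jump to mode 3
Mode 3: flow for 1.1316 to horizon, guard not reached → x = (2.7942, -0.9965)

1 1.0505 2->3
final: 3 2.7942 -0.9965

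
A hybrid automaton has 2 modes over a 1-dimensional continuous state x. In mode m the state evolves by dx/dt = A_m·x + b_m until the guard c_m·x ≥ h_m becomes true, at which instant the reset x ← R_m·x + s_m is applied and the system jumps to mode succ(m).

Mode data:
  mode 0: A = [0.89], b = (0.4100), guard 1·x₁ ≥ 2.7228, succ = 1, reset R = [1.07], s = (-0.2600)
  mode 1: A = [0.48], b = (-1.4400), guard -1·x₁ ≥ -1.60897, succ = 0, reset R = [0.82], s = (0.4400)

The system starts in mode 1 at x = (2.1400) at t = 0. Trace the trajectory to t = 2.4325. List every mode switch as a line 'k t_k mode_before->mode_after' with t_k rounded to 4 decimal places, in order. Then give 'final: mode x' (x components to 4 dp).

Mode 1: guard c·x = -1.6090 hit at Δt = 1.0018 (t = 1.0018), x⁻ = (1.6090) → reset → x⁺ = (1.7594), jump to mode 0
Mode 0: guard c·x = 2.7228 hit at Δt = 0.4050 (t = 1.4068), x⁻ = (2.7228) → reset → x⁺ = (2.6534), jump to mode 1
Mode 1: flow for 1.0257 to horizon, guard not reached → x = (2.4329)

1 1.0018 1->0
2 1.4068 0->1
final: 1 2.4329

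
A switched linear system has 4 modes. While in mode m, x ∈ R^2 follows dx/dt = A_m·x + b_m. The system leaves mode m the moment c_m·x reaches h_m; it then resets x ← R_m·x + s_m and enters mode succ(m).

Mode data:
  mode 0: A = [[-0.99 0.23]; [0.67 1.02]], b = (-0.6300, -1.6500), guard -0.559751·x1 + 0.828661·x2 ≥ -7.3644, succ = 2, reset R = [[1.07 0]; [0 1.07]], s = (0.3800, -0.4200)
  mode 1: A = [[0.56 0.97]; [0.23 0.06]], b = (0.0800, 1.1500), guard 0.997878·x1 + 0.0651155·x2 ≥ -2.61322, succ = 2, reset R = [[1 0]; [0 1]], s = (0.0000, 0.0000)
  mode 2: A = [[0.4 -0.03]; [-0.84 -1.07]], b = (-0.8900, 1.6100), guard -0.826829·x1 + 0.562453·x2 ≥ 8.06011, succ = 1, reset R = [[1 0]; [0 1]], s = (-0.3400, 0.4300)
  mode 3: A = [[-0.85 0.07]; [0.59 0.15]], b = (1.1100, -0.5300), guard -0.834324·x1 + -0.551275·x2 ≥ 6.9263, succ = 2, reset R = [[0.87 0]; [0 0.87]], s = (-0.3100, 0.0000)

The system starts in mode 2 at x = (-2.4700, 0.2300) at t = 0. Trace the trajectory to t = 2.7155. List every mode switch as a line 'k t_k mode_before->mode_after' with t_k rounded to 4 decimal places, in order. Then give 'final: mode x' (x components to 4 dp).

1 1.5746 2->1
final: 1 -5.8358 4.7902

Mode 2: guard c·x = 8.0601 hit at Δt = 1.5746 (t = 1.5746), x⁻ = (-6.7353, 4.4291) → reset → x⁺ = (-7.0753, 4.8591), jump to mode 1
Mode 1: flow for 1.1409 to horizon, guard not reached → x = (-5.8358, 4.7902)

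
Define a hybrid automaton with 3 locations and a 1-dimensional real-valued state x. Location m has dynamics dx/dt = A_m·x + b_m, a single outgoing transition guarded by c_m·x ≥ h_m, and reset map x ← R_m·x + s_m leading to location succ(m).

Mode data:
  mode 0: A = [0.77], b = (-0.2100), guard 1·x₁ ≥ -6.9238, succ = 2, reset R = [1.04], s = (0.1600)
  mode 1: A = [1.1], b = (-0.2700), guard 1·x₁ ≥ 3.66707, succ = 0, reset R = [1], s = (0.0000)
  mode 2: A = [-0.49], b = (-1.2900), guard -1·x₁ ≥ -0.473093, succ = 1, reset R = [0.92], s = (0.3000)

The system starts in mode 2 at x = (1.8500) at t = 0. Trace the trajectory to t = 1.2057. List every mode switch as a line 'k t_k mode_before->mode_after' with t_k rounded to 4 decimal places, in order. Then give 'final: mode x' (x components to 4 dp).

1 0.7489 2->1
final: 1 1.0550

Mode 2: guard c·x = -0.4731 hit at Δt = 0.7489 (t = 0.7489), x⁻ = (0.4731) → reset → x⁺ = (0.7352), jump to mode 1
Mode 1: flow for 0.4568 to horizon, guard not reached → x = (1.0550)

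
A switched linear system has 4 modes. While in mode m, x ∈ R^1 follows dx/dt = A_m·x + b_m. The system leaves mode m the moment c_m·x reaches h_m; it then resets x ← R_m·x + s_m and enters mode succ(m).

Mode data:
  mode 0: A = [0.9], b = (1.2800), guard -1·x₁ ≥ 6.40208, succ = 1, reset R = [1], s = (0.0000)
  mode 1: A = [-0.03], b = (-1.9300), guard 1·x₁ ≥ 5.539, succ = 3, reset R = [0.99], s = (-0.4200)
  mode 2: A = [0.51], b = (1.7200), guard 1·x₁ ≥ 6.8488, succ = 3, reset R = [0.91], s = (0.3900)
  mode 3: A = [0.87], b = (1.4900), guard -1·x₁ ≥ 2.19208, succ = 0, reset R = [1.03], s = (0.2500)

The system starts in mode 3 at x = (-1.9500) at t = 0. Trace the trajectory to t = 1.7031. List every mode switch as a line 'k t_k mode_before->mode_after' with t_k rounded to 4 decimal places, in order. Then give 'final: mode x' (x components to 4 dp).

1 0.8081 3->0
final: 0 -2.7327

Mode 3: guard c·x = 2.1921 hit at Δt = 0.8081 (t = 0.8081), x⁻ = (-2.1921) → reset → x⁺ = (-2.0078), jump to mode 0
Mode 0: flow for 0.8950 to horizon, guard not reached → x = (-2.7327)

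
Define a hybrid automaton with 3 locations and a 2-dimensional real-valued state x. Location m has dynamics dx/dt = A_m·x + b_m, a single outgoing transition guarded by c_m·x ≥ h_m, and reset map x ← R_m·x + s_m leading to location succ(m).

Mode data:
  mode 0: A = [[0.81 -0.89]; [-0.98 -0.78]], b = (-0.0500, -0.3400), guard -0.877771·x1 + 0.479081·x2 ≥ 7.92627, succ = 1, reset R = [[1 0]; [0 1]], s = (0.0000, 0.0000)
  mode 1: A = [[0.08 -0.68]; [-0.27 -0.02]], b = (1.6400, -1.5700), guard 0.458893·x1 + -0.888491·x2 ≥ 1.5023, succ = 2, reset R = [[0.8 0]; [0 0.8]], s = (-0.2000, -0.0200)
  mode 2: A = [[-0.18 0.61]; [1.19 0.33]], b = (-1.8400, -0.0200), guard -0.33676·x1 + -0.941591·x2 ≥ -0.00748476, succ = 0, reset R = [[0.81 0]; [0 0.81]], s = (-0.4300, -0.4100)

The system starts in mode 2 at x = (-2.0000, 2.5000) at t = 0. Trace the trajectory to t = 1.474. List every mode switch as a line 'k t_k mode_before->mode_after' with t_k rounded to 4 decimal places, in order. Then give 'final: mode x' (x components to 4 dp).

1 0.8490 2->0
final: 0 -4.5054 1.6245

Mode 2: guard c·x = -0.0075 hit at Δt = 0.8490 (t = 0.8490), x⁻ = (-2.3401, 0.8449) → reset → x⁺ = (-2.3255, 0.2744), jump to mode 0
Mode 0: flow for 0.6250 to horizon, guard not reached → x = (-4.5054, 1.6245)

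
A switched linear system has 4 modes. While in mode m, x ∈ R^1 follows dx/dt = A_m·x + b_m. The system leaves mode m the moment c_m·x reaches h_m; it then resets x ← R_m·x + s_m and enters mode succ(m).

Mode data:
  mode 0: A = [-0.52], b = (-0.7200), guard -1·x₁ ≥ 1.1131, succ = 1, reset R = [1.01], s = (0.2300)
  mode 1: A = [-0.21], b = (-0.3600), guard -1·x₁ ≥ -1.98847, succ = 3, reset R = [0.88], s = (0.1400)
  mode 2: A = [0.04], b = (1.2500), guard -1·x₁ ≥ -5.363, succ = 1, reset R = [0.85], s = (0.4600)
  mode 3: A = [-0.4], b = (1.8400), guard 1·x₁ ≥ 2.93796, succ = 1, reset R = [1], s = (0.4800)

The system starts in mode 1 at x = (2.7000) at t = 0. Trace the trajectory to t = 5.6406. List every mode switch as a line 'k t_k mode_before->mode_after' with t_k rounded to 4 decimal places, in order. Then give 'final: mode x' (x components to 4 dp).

1 0.8370 1->3
2 2.0594 3->1
3 3.6140 1->3
4 4.8364 3->1
final: 1 2.6204

Mode 1: guard c·x = -1.9885 hit at Δt = 0.8370 (t = 0.8370), x⁻ = (1.9885) → reset → x⁺ = (1.8899), jump to mode 3
Mode 3: guard c·x = 2.9380 hit at Δt = 1.2224 (t = 2.0594), x⁻ = (2.9380) → reset → x⁺ = (3.4180), jump to mode 1
Mode 1: guard c·x = -1.9885 hit at Δt = 1.5546 (t = 3.6140), x⁻ = (1.9885) → reset → x⁺ = (1.8899), jump to mode 3
Mode 3: guard c·x = 2.9380 hit at Δt = 1.2224 (t = 4.8364), x⁻ = (2.9380) → reset → x⁺ = (3.4180), jump to mode 1
Mode 1: flow for 0.8042 to horizon, guard not reached → x = (2.6204)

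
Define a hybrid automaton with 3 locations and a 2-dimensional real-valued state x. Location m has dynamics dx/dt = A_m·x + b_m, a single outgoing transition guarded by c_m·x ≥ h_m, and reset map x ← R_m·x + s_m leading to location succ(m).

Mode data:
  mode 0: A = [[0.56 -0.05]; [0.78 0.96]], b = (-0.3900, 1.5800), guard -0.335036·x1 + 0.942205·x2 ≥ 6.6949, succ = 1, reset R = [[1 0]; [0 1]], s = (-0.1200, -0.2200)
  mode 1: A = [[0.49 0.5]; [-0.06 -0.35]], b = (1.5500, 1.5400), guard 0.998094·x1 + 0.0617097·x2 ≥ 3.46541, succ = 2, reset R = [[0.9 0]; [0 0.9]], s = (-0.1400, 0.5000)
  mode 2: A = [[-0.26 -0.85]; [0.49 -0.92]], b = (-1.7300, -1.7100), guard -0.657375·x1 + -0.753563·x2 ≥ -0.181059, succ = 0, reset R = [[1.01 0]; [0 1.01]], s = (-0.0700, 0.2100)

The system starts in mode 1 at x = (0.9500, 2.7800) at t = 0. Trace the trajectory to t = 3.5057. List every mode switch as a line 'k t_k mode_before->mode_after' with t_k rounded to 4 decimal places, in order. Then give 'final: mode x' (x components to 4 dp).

1 0.5823 1->2
2 1.4873 2->0
3 3.0339 0->1
final: 1 -0.7545 5.8315

Mode 1: guard c·x = 3.4654 hit at Δt = 0.5823 (t = 0.5823), x⁻ = (3.2858, 3.0124) → reset → x⁺ = (2.8172, 3.2112), jump to mode 2
Mode 2: guard c·x = -0.1811 hit at Δt = 0.9050 (t = 1.4873), x⁻ = (-0.3864, 0.5774) → reset → x⁺ = (-0.4603, 0.7932), jump to mode 0
Mode 0: guard c·x = 6.6949 hit at Δt = 1.5466 (t = 3.0339), x⁻ = (-2.3828, 6.2583) → reset → x⁺ = (-2.5028, 6.0383), jump to mode 1
Mode 1: flow for 0.4718 to horizon, guard not reached → x = (-0.7545, 5.8315)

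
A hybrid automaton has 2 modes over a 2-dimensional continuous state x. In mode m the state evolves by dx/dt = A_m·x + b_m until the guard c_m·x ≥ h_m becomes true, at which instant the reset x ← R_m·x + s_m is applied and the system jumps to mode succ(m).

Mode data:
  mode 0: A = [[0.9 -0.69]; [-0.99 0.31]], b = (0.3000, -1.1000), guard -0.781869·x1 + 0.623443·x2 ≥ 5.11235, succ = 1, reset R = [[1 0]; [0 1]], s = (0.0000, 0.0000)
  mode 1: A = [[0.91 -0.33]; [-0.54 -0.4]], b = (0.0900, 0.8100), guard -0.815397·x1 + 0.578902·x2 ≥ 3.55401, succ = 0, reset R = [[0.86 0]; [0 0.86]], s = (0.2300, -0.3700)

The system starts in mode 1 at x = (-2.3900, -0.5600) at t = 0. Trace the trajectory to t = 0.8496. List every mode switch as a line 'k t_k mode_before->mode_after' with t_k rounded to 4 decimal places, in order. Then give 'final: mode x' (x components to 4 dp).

Mode 1: guard c·x = 3.5540 hit at Δt = 0.5360 (t = 0.5360), x⁻ = (-3.8359, 0.7363) → reset → x⁺ = (-3.0688, 0.2632), jump to mode 0
Mode 0: flow for 0.3136 to horizon, guard not reached → x = (-4.1161, 1.0836)

1 0.5360 1->0
final: 0 -4.1161 1.0836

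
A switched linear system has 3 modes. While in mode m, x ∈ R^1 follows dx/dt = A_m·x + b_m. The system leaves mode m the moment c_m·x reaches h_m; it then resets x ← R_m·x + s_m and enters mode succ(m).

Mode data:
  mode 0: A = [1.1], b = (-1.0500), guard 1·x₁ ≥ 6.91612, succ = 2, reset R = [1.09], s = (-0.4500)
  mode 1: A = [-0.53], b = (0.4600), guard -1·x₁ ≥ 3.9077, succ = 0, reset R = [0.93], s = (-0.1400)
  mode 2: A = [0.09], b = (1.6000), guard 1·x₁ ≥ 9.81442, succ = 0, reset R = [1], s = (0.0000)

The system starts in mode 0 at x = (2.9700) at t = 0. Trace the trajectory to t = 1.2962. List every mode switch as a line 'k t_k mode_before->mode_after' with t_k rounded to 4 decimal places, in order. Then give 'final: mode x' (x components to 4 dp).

1 0.9859 0->2
final: 2 7.7928

Mode 0: guard c·x = 6.9161 hit at Δt = 0.9859 (t = 0.9859), x⁻ = (6.9161) → reset → x⁺ = (7.0886), jump to mode 2
Mode 2: flow for 0.3103 to horizon, guard not reached → x = (7.7928)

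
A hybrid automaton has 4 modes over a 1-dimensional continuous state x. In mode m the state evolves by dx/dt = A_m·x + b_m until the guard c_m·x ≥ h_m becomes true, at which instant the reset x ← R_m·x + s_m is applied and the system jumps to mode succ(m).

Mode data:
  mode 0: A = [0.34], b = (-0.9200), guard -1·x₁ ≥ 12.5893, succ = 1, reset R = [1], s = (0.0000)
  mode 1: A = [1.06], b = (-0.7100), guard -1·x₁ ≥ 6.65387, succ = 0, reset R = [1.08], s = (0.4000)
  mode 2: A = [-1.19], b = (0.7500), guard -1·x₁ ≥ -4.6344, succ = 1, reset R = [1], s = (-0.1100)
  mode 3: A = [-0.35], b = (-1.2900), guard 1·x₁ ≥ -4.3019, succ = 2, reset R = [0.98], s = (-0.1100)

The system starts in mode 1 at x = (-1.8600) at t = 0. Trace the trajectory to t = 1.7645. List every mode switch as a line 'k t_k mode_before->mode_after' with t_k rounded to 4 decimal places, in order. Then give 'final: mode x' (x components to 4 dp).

1 1.0028 1->0
final: 0 -9.5921

Mode 1: guard c·x = 6.6539 hit at Δt = 1.0028 (t = 1.0028), x⁻ = (-6.6539) → reset → x⁺ = (-6.7862), jump to mode 0
Mode 0: flow for 0.7617 to horizon, guard not reached → x = (-9.5921)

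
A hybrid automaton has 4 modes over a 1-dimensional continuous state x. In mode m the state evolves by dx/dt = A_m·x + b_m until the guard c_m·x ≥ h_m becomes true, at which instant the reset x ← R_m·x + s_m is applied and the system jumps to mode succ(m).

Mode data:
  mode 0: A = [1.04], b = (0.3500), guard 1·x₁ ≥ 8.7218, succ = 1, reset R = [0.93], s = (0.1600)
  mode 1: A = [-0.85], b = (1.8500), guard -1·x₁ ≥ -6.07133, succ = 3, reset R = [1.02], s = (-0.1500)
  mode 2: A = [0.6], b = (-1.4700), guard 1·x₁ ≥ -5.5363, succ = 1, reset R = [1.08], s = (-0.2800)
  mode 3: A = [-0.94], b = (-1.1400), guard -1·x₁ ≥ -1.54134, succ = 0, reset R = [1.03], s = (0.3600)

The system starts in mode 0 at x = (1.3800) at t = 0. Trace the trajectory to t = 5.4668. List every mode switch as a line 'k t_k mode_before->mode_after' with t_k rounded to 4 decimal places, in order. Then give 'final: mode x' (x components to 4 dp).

1 1.5994 0->1
2 2.1262 1->3
3 3.1567 3->0
4 4.4814 0->1
5 5.0082 1->3
final: 3 3.5020

Mode 0: guard c·x = 8.7218 hit at Δt = 1.5994 (t = 1.5994), x⁻ = (8.7218) → reset → x⁺ = (8.2713), jump to mode 1
Mode 1: guard c·x = -6.0713 hit at Δt = 0.5268 (t = 2.1262), x⁻ = (6.0713) → reset → x⁺ = (6.0428), jump to mode 3
Mode 3: guard c·x = -1.5413 hit at Δt = 1.0305 (t = 3.1567), x⁻ = (1.5413) → reset → x⁺ = (1.9476), jump to mode 0
Mode 0: guard c·x = 8.7218 hit at Δt = 1.3247 (t = 4.4814), x⁻ = (8.7218) → reset → x⁺ = (8.2713), jump to mode 1
Mode 1: guard c·x = -6.0713 hit at Δt = 0.5268 (t = 5.0082), x⁻ = (6.0713) → reset → x⁺ = (6.0428), jump to mode 3
Mode 3: flow for 0.4586 to horizon, guard not reached → x = (3.5020)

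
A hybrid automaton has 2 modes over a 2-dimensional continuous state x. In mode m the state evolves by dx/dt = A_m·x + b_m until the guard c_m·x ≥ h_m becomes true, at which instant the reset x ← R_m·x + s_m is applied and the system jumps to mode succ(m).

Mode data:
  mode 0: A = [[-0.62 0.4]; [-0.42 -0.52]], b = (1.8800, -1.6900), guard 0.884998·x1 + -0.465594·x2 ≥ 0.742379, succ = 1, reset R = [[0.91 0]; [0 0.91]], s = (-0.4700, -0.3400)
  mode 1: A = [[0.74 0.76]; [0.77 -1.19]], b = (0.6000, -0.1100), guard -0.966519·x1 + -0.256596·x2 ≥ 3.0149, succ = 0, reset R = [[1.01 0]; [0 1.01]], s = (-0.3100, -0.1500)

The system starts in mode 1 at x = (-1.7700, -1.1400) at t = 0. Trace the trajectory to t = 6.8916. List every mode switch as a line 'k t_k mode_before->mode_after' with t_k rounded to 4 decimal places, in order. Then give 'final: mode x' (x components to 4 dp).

Mode 1: guard c·x = 3.0149 hit at Δt = 0.5044 (t = 0.5044), x⁻ = (-2.7654, -1.3331) → reset → x⁺ = (-3.1031, -1.4964), jump to mode 0
Mode 0: guard c·x = 0.7424 hit at Δt = 1.3928 (t = 1.8972), x⁻ = (-0.1554, -1.8898) → reset → x⁺ = (-0.6114, -2.0597), jump to mode 1
Mode 1: guard c·x = 3.0149 hit at Δt = 1.2437 (t = 3.1409), x⁻ = (-2.7358, -1.4447) → reset → x⁺ = (-3.0732, -1.6091), jump to mode 0
Mode 0: guard c·x = 0.7424 hit at Δt = 1.3850 (t = 4.5259), x⁻ = (-0.1812, -1.9389) → reset → x⁺ = (-0.6349, -2.1044), jump to mode 1
Mode 1: guard c·x = 3.0149 hit at Δt = 1.1951 (t = 5.7211), x⁻ = (-2.7295, -1.4683) → reset → x⁺ = (-3.0668, -1.6330), jump to mode 0
Mode 0: flow for 1.1705 to horizon, guard not reached → x = (-0.4688, -1.8275)

1 0.5044 1->0
2 1.8972 0->1
3 3.1409 1->0
4 4.5259 0->1
5 5.7211 1->0
final: 0 -0.4688 -1.8275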